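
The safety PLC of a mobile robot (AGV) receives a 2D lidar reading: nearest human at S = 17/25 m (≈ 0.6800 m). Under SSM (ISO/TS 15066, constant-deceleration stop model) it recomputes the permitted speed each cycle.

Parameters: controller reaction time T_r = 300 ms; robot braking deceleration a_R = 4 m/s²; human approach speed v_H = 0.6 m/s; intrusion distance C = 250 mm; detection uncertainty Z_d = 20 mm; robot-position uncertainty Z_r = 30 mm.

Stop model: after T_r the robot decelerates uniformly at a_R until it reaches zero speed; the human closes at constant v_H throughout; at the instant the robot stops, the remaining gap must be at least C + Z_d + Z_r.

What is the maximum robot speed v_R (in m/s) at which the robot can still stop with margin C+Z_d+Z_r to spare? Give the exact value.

v_R_max = 2/5 m/s = 0.4000 m/s

quadratic (1/8)·v² + (9/20)·v + (-1/5) = 0
  disc = (9/20)² − 4·(1/8)·(-1/5) = 121/400 ; √disc = 11/20
  v_R = (−(9/20) + 11/20) / (2·(1/8)) = 2/5 m/s
check:
T_s = v_R/a_R = (2/5)/4 = 0.1000 s
robot in T_r: 0.4000·0.3000 = 0.1200 m
robot covers 0.4000·0.1000 − ½·4.0000·0.1000² = 0.0200 m while stopping
person approaches 0.6000·(0.3000+0.1000) = 0.2400 m
C+Z_d+Z_r = 0.2500+0.0200+0.0300 = 0.3000 m
sum ≈ 0.1200+0.0200+0.2400+0.3000 ≈ 0.6800 m = S ✓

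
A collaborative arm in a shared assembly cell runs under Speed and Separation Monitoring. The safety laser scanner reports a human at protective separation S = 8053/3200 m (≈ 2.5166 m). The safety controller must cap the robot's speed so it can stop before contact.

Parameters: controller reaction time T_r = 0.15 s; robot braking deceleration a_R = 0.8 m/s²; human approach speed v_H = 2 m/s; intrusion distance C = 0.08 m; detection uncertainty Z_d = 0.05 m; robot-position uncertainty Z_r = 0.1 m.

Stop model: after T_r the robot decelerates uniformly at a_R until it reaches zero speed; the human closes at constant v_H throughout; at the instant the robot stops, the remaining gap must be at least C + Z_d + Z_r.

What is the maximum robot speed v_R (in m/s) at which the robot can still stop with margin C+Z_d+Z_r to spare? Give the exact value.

v_R_max = 13/20 m/s = 0.6500 m/s

at the boundary: (5/8)·v² + (53/20)·v + (-6357/3200) = 0
  disc = (53/20)² − 4·(5/8)·(-6357/3200) = 76729/6400 ; √disc = 277/80
  v_R = (−(53/20) + 277/80) / (2·(5/8)) = 13/20 m/s
check:
stop time T_s = (13/20)/(4/5) = 0.8125 s
robot covers v_R·T_r = 0.6500·0.1500 = 0.0975 m before braking
robot under decel: 0.6500²/(2·0.8000) = 0.2641 m
human over T_r+T_s: 2.0000·(0.1500+0.8125) = 1.9250 m
margins: 0.0800+0.0500+0.1000 = 0.2300 m
sum ≈ 0.0975+0.2641+1.9250+0.2300 ≈ 2.5166 m = S ✓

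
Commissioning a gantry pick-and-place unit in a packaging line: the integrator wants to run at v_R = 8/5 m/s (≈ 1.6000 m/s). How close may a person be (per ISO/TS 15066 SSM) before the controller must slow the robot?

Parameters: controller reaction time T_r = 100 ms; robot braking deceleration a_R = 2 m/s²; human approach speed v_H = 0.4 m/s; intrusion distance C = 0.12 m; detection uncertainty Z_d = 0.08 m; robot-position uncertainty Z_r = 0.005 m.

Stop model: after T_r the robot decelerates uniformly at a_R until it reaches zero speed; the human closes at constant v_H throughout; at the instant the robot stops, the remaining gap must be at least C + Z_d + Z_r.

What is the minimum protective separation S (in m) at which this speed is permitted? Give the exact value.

braking lasts T_s = (8/5)/2 = 0.8000 s
robot covers v_R·T_r = 1.6000·0.1000 = 0.1600 m before braking
braking distance = 1.6000²/(2·2.0000) = 0.6400 m
human closes 0.4000·0.9000 = 0.3600 m
margins: 0.1200+0.0800+0.0050 = 0.2050 m
S_min ≈ 0.1600+0.6400+0.3600+0.2050  ⇒  S_min = 273/200 m

S_min = 273/200 m = 1.3650 m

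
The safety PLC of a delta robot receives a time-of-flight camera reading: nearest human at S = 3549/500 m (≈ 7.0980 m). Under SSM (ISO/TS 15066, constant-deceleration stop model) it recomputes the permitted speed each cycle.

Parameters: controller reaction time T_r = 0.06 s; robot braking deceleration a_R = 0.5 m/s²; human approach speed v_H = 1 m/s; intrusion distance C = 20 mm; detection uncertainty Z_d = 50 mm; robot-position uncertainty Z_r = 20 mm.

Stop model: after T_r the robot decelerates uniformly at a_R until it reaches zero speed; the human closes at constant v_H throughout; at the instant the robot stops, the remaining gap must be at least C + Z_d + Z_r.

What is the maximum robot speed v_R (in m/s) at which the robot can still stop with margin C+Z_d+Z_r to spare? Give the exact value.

v_R_max = 9/5 m/s = 1.8000 m/s

collect terms ⇒ (1)·v_R² + (103/50)·v_R + (-1737/250) = 0
  disc = (103/50)² − 4·(1)·(-1737/250) = 80089/2500 ; √disc = 283/50
  v_R = (−(103/50) + 283/50) / (2·(1)) = 9/5 m/s
check:
stop time T_s = (9/5)/(1/2) = 3.6000 s
robot covers v_R·T_r = 1.8000·0.0600 = 0.1080 m before braking
robot covers 1.8000·3.6000 − ½·0.5000·3.6000² = 3.2400 m while stopping
human over T_r+T_s: 1.0000·(0.0600+3.6000) = 3.6600 m
C+Z_d+Z_r = 0.0200+0.0500+0.0200 = 0.0900 m
sum ≈ 0.1080+3.2400+3.6600+0.0900 ≈ 7.0980 m = S ✓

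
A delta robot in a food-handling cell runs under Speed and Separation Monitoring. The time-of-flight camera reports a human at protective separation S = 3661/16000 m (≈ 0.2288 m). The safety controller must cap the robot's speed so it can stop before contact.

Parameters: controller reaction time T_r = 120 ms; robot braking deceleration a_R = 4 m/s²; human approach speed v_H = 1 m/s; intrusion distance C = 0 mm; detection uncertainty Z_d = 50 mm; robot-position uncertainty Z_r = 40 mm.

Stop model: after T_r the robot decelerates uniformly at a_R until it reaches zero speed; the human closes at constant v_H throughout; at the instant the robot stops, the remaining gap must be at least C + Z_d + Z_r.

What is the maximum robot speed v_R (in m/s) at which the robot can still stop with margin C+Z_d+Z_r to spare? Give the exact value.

v_R_max = 1/20 m/s = 0.0500 m/s

quadratic (1/8)·v² + (37/100)·v + (-301/16000) = 0
  disc = (37/100)² − 4·(1/8)·(-301/16000) = 23409/160000 ; √disc = 153/400
  v_R = (−(37/100) + 153/400) / (2·(1/8)) = 1/20 m/s
check:
braking lasts T_s = (1/20)/4 = 0.0125 s
reaction-phase robot travel = 0.0500·0.1200 = 0.0060 m
robot covers 0.0500·0.0125 − ½·4.0000·0.0125² = 0.0003 m while stopping
human closes 1.0000·0.1325 = 0.1325 m
residual clearance needed = 0.0000+0.0500+0.0400 = 0.0900 m
sum ≈ 0.0060+0.0003+0.1325+0.0900 ≈ 0.2288 m = S ✓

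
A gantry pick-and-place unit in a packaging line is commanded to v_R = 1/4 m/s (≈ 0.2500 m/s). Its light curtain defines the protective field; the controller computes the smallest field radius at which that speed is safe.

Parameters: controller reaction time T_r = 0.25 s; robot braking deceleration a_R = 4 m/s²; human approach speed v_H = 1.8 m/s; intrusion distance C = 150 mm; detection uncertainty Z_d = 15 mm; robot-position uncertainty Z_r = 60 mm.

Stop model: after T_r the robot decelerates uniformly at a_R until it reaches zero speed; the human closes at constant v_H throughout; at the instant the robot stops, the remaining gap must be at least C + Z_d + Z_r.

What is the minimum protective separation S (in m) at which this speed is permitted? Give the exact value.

stop time T_s = (1/4)/4 = 0.0625 s
reaction-phase robot travel = 0.2500·0.2500 = 0.0625 m
robot covers 0.2500·0.0625 − ½·4.0000·0.0625² = 0.0078 m while stopping
human closes 1.8000·0.3125 = 0.5625 m
margins: 0.1500+0.0150+0.0600 = 0.2250 m
S_min ≈ 0.0625+0.0078+0.5625+0.2250  ⇒  S_min = 549/640 m

S_min = 549/640 m = 0.8578 m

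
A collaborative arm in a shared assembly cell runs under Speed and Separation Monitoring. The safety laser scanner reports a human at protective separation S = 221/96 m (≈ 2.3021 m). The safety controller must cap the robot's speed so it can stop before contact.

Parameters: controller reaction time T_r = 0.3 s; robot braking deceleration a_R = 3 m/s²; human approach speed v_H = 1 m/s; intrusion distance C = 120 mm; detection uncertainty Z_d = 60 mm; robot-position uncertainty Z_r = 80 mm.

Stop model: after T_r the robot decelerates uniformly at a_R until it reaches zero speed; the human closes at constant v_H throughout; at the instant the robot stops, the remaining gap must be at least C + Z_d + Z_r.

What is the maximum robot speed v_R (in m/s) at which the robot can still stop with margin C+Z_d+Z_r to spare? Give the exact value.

quadratic (1/6)·v² + (19/30)·v + (-4181/2400) = 0
  disc = (19/30)² − 4·(1/6)·(-4181/2400) = 25/16 ; √disc = 5/4
  v_R = (−(19/30) + 5/4) / (2·(1/6)) = 37/20 m/s
check:
T_s = v_R/a_R = (37/20)/3 = 0.6167 s
reaction-phase robot travel = 1.8500·0.3000 = 0.5550 m
braking distance = 1.8500²/(2·3.0000) = 0.5704 m
human closes 1.0000·0.9167 = 0.9167 m
C+Z_d+Z_r = 0.1200+0.0600+0.0800 = 0.2600 m
sum ≈ 0.5550+0.5704+0.9167+0.2600 ≈ 2.3021 m = S ✓

v_R_max = 37/20 m/s = 1.8500 m/s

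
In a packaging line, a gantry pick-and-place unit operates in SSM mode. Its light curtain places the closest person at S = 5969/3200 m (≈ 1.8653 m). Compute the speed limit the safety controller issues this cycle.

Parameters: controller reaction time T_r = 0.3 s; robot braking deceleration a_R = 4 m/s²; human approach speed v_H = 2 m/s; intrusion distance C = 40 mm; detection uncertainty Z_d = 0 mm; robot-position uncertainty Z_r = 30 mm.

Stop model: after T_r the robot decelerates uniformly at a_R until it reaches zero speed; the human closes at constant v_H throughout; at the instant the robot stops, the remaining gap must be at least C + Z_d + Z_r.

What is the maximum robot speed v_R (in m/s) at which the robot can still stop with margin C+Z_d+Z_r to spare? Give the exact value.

v_R_max = 5/4 m/s = 1.2500 m/s

at the boundary: (1/8)·v² + (4/5)·v + (-153/128) = 0
  disc = (4/5)² − 4·(1/8)·(-153/128) = 7921/6400 ; √disc = 89/80
  v_R = (−(4/5) + 89/80) / (2·(1/8)) = 5/4 m/s
check:
braking lasts T_s = (5/4)/4 = 0.3125 s
reaction-phase robot travel = 1.2500·0.3000 = 0.3750 m
robot under decel: 1.2500²/(2·4.0000) = 0.1953 m
human closes 2.0000·0.6125 = 1.2250 m
residual clearance needed = 0.0400+0.0000+0.0300 = 0.0700 m
sum ≈ 0.3750+0.1953+1.2250+0.0700 ≈ 1.8653 m = S ✓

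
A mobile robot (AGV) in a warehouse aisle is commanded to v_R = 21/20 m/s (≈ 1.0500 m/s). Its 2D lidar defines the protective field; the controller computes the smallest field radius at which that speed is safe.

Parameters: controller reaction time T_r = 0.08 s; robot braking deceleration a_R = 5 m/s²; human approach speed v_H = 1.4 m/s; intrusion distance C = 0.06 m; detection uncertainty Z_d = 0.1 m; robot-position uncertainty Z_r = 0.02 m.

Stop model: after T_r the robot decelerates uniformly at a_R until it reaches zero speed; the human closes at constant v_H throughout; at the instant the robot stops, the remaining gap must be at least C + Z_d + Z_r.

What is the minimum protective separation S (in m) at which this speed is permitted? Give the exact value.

T_s = v_R/a_R = (21/20)/5 = 0.2100 s
robot in T_r: 1.0500·0.0800 = 0.0840 m
braking distance = 1.0500²/(2·5.0000) = 0.1103 m
person approaches 1.4000·(0.0800+0.2100) = 0.4060 m
margins: 0.0600+0.1000+0.0200 = 0.1800 m
S_min ≈ 0.0840+0.1103+0.4060+0.1800  ⇒  S_min = 3121/4000 m

S_min = 3121/4000 m = 0.7802 m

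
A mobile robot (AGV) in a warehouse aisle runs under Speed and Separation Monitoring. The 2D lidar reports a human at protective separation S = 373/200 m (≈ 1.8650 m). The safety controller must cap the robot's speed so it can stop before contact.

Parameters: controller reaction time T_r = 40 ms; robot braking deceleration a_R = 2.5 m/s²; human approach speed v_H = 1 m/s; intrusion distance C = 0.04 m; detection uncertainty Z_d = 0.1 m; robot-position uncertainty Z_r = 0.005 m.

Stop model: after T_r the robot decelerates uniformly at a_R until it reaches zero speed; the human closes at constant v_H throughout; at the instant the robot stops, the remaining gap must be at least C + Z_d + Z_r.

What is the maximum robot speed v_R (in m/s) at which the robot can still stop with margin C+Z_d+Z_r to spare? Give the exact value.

v_R_max = 2 m/s = 2.0000 m/s

collect terms ⇒ (1/5)·v_R² + (11/25)·v_R + (-42/25) = 0
  disc = (11/25)² − 4·(1/5)·(-42/25) = 961/625 ; √disc = 31/25
  v_R = (−(11/25) + 31/25) / (2·(1/5)) = 2 m/s
check:
stop time T_s = 2/(5/2) = 0.8000 s
robot in T_r: 2.0000·0.0400 = 0.0800 m
robot under decel: 2.0000²/(2·2.5000) = 0.8000 m
human over T_r+T_s: 1.0000·(0.0400+0.8000) = 0.8400 m
margins: 0.0400+0.1000+0.0050 = 0.1450 m
sum ≈ 0.0800+0.8000+0.8400+0.1450 ≈ 1.8650 m = S ✓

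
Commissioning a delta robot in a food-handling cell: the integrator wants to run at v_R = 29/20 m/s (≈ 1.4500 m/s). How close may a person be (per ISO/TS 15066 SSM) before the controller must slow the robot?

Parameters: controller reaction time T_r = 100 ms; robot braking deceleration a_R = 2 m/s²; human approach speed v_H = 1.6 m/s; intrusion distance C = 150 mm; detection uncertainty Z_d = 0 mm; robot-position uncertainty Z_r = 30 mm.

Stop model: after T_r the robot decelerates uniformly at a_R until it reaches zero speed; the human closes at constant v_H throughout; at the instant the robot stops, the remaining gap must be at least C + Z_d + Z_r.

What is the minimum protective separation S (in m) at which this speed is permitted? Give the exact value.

S_min = 3473/1600 m = 2.1706 m

braking lasts T_s = (29/20)/2 = 0.7250 s
robot covers v_R·T_r = 1.4500·0.1000 = 0.1450 m before braking
robot covers 1.4500·0.7250 − ½·2.0000·0.7250² = 0.5256 m while stopping
human over T_r+T_s: 1.6000·(0.1000+0.7250) = 1.3200 m
C+Z_d+Z_r = 0.1500+0.0000+0.0300 = 0.1800 m
S_min ≈ 0.1450+0.5256+1.3200+0.1800  ⇒  S_min = 3473/1600 m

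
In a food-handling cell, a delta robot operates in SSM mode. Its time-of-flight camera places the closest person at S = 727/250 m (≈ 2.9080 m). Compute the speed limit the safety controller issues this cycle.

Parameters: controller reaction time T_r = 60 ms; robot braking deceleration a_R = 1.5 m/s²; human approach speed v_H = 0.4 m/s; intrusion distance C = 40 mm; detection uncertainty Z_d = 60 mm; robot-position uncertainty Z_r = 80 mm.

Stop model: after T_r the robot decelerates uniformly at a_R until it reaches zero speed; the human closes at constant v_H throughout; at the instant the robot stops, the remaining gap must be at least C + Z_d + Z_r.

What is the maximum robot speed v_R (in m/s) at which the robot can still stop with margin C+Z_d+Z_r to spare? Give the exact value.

v_R_max = 12/5 m/s = 2.4000 m/s

at the boundary: (1/3)·v² + (49/150)·v + (-338/125) = 0
  disc = (49/150)² − 4·(1/3)·(-338/125) = 83521/22500 ; √disc = 289/150
  v_R = (−(49/150) + 289/150) / (2·(1/3)) = 12/5 m/s
check:
braking lasts T_s = (12/5)/(3/2) = 1.6000 s
robot in T_r: 2.4000·0.0600 = 0.1440 m
robot covers 2.4000·1.6000 − ½·1.5000·1.6000² = 1.9200 m while stopping
person approaches 0.4000·(0.0600+1.6000) = 0.6640 m
C+Z_d+Z_r = 0.0400+0.0600+0.0800 = 0.1800 m
sum ≈ 0.1440+1.9200+0.6640+0.1800 ≈ 2.9080 m = S ✓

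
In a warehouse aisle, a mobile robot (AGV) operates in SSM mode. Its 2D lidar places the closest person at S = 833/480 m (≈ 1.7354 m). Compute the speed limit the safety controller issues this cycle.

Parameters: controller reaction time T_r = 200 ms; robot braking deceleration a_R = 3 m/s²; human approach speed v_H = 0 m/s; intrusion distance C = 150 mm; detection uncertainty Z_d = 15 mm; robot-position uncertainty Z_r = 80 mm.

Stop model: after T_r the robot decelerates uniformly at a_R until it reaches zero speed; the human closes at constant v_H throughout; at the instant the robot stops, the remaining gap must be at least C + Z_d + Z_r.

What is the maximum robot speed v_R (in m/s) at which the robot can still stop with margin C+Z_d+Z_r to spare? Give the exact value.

at the boundary: (1/6)·v² + (1/5)·v + (-3577/2400) = 0
  disc = (1/5)² − 4·(1/6)·(-3577/2400) = 3721/3600 ; √disc = 61/60
  v_R = (−(1/5) + 61/60) / (2·(1/6)) = 49/20 m/s
check:
braking lasts T_s = (49/20)/3 = 0.8167 s
robot in T_r: 2.4500·0.2000 = 0.4900 m
robot under decel: 2.4500²/(2·3.0000) = 1.0004 m
person approaches 0.0000·(0.2000+0.8167) = 0.0000 m
C+Z_d+Z_r = 0.1500+0.0150+0.0800 = 0.2450 m
sum ≈ 0.4900+1.0004+0.0000+0.2450 ≈ 1.7354 m = S ✓

v_R_max = 49/20 m/s = 2.4500 m/s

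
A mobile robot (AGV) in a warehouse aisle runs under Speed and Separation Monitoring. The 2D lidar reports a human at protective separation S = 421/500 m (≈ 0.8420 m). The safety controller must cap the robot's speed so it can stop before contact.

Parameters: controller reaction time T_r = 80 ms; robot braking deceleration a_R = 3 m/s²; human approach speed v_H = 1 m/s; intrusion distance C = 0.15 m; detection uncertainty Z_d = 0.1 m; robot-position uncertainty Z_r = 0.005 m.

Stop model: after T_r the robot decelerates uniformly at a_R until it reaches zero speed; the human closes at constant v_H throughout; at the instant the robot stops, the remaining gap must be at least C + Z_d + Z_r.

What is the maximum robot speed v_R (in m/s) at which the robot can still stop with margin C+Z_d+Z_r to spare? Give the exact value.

v_R_max = 9/10 m/s = 0.9000 m/s

quadratic (1/6)·v² + (31/75)·v + (-507/1000) = 0
  disc = (31/75)² − 4·(1/6)·(-507/1000) = 11449/22500 ; √disc = 107/150
  v_R = (−(31/75) + 107/150) / (2·(1/6)) = 9/10 m/s
check:
T_s = v_R/a_R = (9/10)/3 = 0.3000 s
reaction-phase robot travel = 0.9000·0.0800 = 0.0720 m
braking distance = 0.9000²/(2·3.0000) = 0.1350 m
human over T_r+T_s: 1.0000·(0.0800+0.3000) = 0.3800 m
C+Z_d+Z_r = 0.1500+0.1000+0.0050 = 0.2550 m
sum ≈ 0.0720+0.1350+0.3800+0.2550 ≈ 0.8420 m = S ✓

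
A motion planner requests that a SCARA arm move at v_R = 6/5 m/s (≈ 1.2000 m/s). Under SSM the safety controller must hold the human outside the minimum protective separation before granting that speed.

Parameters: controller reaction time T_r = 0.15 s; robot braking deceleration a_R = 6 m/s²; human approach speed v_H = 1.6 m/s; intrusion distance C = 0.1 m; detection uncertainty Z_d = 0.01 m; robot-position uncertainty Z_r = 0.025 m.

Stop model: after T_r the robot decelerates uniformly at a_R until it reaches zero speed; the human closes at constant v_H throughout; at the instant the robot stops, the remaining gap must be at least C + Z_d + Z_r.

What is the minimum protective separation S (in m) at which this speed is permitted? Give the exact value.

S_min = 199/200 m = 0.9950 m

stop time T_s = (6/5)/6 = 0.2000 s
robot in T_r: 1.2000·0.1500 = 0.1800 m
robot under decel: 1.2000²/(2·6.0000) = 0.1200 m
human over T_r+T_s: 1.6000·(0.1500+0.2000) = 0.5600 m
residual clearance needed = 0.1000+0.0100+0.0250 = 0.1350 m
S_min ≈ 0.1800+0.1200+0.5600+0.1350  ⇒  S_min = 199/200 m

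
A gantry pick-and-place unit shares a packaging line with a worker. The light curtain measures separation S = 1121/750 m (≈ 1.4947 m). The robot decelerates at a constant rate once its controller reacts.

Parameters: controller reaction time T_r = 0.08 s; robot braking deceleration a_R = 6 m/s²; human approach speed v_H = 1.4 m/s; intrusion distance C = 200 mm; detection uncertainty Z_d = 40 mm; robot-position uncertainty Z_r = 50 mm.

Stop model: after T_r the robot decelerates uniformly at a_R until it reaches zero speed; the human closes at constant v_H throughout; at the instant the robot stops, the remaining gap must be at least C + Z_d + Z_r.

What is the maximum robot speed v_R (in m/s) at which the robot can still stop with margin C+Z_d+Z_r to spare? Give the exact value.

v_R_max = 11/5 m/s = 2.2000 m/s

collect terms ⇒ (1/12)·v_R² + (47/150)·v_R + (-1639/1500) = 0
  disc = (47/150)² − 4·(1/12)·(-1639/1500) = 289/625 ; √disc = 17/25
  v_R = (−(47/150) + 17/25) / (2·(1/12)) = 11/5 m/s
check:
stop time T_s = (11/5)/6 = 0.3667 s
robot in T_r: 2.2000·0.0800 = 0.1760 m
robot covers 2.2000·0.3667 − ½·6.0000·0.3667² = 0.4033 m while stopping
human over T_r+T_s: 1.4000·(0.0800+0.3667) = 0.6253 m
margins: 0.2000+0.0400+0.0500 = 0.2900 m
sum ≈ 0.1760+0.4033+0.6253+0.2900 ≈ 1.4947 m = S ✓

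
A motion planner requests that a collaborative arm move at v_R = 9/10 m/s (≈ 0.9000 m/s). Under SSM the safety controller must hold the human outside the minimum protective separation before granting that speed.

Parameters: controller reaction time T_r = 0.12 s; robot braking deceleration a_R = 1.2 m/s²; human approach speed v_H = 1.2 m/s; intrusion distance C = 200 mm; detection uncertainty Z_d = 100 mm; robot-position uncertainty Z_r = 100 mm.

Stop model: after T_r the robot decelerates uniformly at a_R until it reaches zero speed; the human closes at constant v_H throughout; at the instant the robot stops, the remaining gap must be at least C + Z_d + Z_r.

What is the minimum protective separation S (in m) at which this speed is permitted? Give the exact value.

S_min = 3779/2000 m = 1.8895 m

T_s = v_R/a_R = (9/10)/(6/5) = 0.7500 s
robot in T_r: 0.9000·0.1200 = 0.1080 m
robot under decel: 0.9000²/(2·1.2000) = 0.3375 m
human over T_r+T_s: 1.2000·(0.1200+0.7500) = 1.0440 m
margins: 0.2000+0.1000+0.1000 = 0.4000 m
S_min ≈ 0.1080+0.3375+1.0440+0.4000  ⇒  S_min = 3779/2000 m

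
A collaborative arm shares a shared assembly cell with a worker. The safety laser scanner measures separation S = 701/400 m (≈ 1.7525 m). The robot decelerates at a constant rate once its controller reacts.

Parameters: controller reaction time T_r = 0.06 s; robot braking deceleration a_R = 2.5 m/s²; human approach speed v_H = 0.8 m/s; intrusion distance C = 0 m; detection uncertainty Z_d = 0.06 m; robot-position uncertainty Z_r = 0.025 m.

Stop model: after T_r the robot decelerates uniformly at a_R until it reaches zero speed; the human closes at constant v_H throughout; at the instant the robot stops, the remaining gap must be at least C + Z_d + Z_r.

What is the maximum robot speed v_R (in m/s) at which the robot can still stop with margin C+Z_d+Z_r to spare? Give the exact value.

v_R_max = 41/20 m/s = 2.0500 m/s

at the boundary: (1/5)·v² + (19/50)·v + (-3239/2000) = 0
  disc = (19/50)² − 4·(1/5)·(-3239/2000) = 36/25 ; √disc = 6/5
  v_R = (−(19/50) + 6/5) / (2·(1/5)) = 41/20 m/s
check:
braking lasts T_s = (41/20)/(5/2) = 0.8200 s
robot covers v_R·T_r = 2.0500·0.0600 = 0.1230 m before braking
robot under decel: 2.0500²/(2·2.5000) = 0.8405 m
person approaches 0.8000·(0.0600+0.8200) = 0.7040 m
residual clearance needed = 0.0000+0.0600+0.0250 = 0.0850 m
sum ≈ 0.1230+0.8405+0.7040+0.0850 ≈ 1.7525 m = S ✓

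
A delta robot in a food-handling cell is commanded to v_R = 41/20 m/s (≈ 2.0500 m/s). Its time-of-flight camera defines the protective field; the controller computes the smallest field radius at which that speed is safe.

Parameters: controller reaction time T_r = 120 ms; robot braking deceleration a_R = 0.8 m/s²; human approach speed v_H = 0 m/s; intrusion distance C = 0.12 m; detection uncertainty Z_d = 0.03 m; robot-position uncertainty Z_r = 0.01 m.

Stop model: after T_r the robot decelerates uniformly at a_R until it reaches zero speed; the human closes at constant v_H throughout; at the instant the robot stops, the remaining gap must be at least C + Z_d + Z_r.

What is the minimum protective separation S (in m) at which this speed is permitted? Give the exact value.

S_min = 48521/16000 m = 3.0326 m

braking lasts T_s = (41/20)/(4/5) = 2.5625 s
reaction-phase robot travel = 2.0500·0.1200 = 0.2460 m
braking distance = 2.0500²/(2·0.8000) = 2.6266 m
human closes 0.0000·2.6825 = 0.0000 m
C+Z_d+Z_r = 0.1200+0.0300+0.0100 = 0.1600 m
S_min ≈ 0.2460+2.6266+0.0000+0.1600  ⇒  S_min = 48521/16000 m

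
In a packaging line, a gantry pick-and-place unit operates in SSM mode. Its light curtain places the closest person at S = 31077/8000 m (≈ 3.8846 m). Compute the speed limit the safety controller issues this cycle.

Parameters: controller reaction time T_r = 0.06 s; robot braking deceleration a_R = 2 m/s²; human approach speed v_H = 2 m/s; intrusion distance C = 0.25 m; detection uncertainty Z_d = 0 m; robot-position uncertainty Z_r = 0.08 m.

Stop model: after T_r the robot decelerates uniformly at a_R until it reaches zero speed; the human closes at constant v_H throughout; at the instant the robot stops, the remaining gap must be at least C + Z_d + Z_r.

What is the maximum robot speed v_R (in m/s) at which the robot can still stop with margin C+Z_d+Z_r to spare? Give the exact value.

v_R_max = 43/20 m/s = 2.1500 m/s

collect terms ⇒ (1/4)·v_R² + (53/50)·v_R + (-27477/8000) = 0
  disc = (53/50)² − 4·(1/4)·(-27477/8000) = 182329/40000 ; √disc = 427/200
  v_R = (−(53/50) + 427/200) / (2·(1/4)) = 43/20 m/s
check:
T_s = v_R/a_R = (43/20)/2 = 1.0750 s
reaction-phase robot travel = 2.1500·0.0600 = 0.1290 m
braking distance = 2.1500²/(2·2.0000) = 1.1556 m
human closes 2.0000·1.1350 = 2.2700 m
margins: 0.2500+0.0000+0.0800 = 0.3300 m
sum ≈ 0.1290+1.1556+2.2700+0.3300 ≈ 3.8846 m = S ✓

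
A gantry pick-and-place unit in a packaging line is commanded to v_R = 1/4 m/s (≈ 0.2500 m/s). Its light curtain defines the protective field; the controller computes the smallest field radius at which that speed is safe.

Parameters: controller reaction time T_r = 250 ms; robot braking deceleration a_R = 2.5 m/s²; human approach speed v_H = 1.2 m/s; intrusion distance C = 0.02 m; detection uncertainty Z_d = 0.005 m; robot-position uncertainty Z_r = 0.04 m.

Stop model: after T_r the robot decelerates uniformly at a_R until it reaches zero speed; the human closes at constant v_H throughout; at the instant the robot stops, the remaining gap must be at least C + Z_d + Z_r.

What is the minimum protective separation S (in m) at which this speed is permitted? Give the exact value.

S_min = 14/25 m = 0.5600 m

braking lasts T_s = (1/4)/(5/2) = 0.1000 s
reaction-phase robot travel = 0.2500·0.2500 = 0.0625 m
braking distance = 0.2500²/(2·2.5000) = 0.0125 m
person approaches 1.2000·(0.2500+0.1000) = 0.4200 m
residual clearance needed = 0.0200+0.0050+0.0400 = 0.0650 m
S_min ≈ 0.0625+0.0125+0.4200+0.0650  ⇒  S_min = 14/25 m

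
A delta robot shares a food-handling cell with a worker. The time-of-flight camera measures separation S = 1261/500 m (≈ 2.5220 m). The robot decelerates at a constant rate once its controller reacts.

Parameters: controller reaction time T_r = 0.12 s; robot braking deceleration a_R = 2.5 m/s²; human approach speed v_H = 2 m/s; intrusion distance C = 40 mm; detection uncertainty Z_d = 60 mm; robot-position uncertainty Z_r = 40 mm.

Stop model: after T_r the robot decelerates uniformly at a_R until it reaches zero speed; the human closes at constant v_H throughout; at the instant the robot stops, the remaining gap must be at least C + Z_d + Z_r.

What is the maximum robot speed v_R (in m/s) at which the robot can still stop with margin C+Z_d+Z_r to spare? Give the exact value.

quadratic (1/5)·v² + (23/25)·v + (-1071/500) = 0
  disc = (23/25)² − 4·(1/5)·(-1071/500) = 64/25 ; √disc = 8/5
  v_R = (−(23/25) + 8/5) / (2·(1/5)) = 17/10 m/s
check:
T_s = v_R/a_R = (17/10)/(5/2) = 0.6800 s
reaction-phase robot travel = 1.7000·0.1200 = 0.2040 m
robot covers 1.7000·0.6800 − ½·2.5000·0.6800² = 0.5780 m while stopping
human over T_r+T_s: 2.0000·(0.1200+0.6800) = 1.6000 m
residual clearance needed = 0.0400+0.0600+0.0400 = 0.1400 m
sum ≈ 0.2040+0.5780+1.6000+0.1400 ≈ 2.5220 m = S ✓

v_R_max = 17/10 m/s = 1.7000 m/s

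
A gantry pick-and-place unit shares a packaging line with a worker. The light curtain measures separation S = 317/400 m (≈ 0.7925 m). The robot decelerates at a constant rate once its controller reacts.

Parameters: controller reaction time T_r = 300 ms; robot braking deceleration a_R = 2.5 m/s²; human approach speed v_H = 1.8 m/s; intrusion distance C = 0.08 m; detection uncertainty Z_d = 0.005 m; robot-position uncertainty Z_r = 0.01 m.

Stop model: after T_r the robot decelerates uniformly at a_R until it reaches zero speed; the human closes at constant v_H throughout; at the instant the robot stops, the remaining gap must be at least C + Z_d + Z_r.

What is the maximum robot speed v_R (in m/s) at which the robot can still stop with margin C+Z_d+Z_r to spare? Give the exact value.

at the boundary: (1/5)·v² + (51/50)·v + (-63/400) = 0
  disc = (51/50)² − 4·(1/5)·(-63/400) = 729/625 ; √disc = 27/25
  v_R = (−(51/50) + 27/25) / (2·(1/5)) = 3/20 m/s
check:
stop time T_s = (3/20)/(5/2) = 0.0600 s
robot covers v_R·T_r = 0.1500·0.3000 = 0.0450 m before braking
braking distance = 0.1500²/(2·2.5000) = 0.0045 m
human over T_r+T_s: 1.8000·(0.3000+0.0600) = 0.6480 m
C+Z_d+Z_r = 0.0800+0.0050+0.0100 = 0.0950 m
sum ≈ 0.0450+0.0045+0.6480+0.0950 ≈ 0.7925 m = S ✓

v_R_max = 3/20 m/s = 0.1500 m/s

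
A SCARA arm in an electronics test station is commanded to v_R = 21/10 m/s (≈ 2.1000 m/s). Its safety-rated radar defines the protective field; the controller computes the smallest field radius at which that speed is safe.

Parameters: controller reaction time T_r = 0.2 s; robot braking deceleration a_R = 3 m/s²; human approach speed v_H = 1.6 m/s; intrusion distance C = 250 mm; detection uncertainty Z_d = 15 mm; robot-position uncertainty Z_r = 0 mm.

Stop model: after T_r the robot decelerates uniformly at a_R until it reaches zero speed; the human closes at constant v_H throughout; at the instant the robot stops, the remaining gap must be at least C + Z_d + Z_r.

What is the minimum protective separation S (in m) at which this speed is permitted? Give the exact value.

stop time T_s = (21/10)/3 = 0.7000 s
robot covers v_R·T_r = 2.1000·0.2000 = 0.4200 m before braking
robot under decel: 2.1000²/(2·3.0000) = 0.7350 m
human over T_r+T_s: 1.6000·(0.2000+0.7000) = 1.4400 m
C+Z_d+Z_r = 0.2500+0.0150+0.0000 = 0.2650 m
S_min ≈ 0.4200+0.7350+1.4400+0.2650  ⇒  S_min = 143/50 m

S_min = 143/50 m = 2.8600 m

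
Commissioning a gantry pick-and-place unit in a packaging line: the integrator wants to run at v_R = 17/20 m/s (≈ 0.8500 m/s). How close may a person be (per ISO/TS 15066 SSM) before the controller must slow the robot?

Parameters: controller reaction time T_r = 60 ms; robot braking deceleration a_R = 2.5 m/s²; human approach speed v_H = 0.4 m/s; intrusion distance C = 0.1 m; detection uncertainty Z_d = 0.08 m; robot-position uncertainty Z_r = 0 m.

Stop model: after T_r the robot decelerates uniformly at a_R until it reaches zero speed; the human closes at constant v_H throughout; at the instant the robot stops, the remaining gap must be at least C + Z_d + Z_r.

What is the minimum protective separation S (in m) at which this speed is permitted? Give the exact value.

S_min = 1071/2000 m = 0.5355 m

braking lasts T_s = (17/20)/(5/2) = 0.3400 s
reaction-phase robot travel = 0.8500·0.0600 = 0.0510 m
robot under decel: 0.8500²/(2·2.5000) = 0.1445 m
human over T_r+T_s: 0.4000·(0.0600+0.3400) = 0.1600 m
margins: 0.1000+0.0800+0.0000 = 0.1800 m
S_min ≈ 0.0510+0.1445+0.1600+0.1800  ⇒  S_min = 1071/2000 m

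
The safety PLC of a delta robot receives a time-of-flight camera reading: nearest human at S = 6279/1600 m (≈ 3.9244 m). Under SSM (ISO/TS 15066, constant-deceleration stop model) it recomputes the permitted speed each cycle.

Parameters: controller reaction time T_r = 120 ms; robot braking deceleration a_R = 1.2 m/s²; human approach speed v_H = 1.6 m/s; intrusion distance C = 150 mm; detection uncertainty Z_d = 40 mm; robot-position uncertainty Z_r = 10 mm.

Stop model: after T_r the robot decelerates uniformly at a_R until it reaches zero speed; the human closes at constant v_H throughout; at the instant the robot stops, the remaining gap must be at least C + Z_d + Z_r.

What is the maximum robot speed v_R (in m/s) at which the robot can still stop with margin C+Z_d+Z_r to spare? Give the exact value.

v_R_max = 33/20 m/s = 1.6500 m/s

collect terms ⇒ (5/12)·v_R² + (109/75)·v_R + (-28259/8000) = 0
  disc = (109/75)² − 4·(5/12)·(-28259/8000) = 2879809/360000 ; √disc = 1697/600
  v_R = (−(109/75) + 1697/600) / (2·(5/12)) = 33/20 m/s
check:
T_s = v_R/a_R = (33/20)/(6/5) = 1.3750 s
reaction-phase robot travel = 1.6500·0.1200 = 0.1980 m
robot under decel: 1.6500²/(2·1.2000) = 1.1344 m
human over T_r+T_s: 1.6000·(0.1200+1.3750) = 2.3920 m
C+Z_d+Z_r = 0.1500+0.0400+0.0100 = 0.2000 m
sum ≈ 0.1980+1.1344+2.3920+0.2000 ≈ 3.9244 m = S ✓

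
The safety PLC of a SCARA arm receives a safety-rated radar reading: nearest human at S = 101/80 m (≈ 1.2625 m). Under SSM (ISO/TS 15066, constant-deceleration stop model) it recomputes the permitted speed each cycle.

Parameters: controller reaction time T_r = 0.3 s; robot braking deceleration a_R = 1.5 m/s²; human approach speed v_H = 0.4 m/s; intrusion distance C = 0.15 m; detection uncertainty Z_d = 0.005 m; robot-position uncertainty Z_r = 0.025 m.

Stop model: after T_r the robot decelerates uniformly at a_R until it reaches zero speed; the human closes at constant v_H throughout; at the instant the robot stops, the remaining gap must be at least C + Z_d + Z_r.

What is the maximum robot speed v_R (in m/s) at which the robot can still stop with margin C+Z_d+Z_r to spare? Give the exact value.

v_R_max = 21/20 m/s = 1.0500 m/s

collect terms ⇒ (1/3)·v_R² + (17/30)·v_R + (-77/80) = 0
  disc = (17/30)² − 4·(1/3)·(-77/80) = 361/225 ; √disc = 19/15
  v_R = (−(17/30) + 19/15) / (2·(1/3)) = 21/20 m/s
check:
stop time T_s = (21/20)/(3/2) = 0.7000 s
robot covers v_R·T_r = 1.0500·0.3000 = 0.3150 m before braking
braking distance = 1.0500²/(2·1.5000) = 0.3675 m
person approaches 0.4000·(0.3000+0.7000) = 0.4000 m
C+Z_d+Z_r = 0.1500+0.0050+0.0250 = 0.1800 m
sum ≈ 0.3150+0.3675+0.4000+0.1800 ≈ 1.2625 m = S ✓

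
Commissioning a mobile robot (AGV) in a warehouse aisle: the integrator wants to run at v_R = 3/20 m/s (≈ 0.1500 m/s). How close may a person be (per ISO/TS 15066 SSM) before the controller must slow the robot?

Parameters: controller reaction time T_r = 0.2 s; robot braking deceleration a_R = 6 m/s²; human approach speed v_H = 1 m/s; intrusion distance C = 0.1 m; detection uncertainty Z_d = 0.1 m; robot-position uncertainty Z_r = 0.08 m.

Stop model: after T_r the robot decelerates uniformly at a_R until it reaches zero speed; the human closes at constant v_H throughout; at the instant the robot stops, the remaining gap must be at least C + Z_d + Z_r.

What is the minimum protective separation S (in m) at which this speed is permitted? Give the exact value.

T_s = v_R/a_R = (3/20)/6 = 0.0250 s
reaction-phase robot travel = 0.1500·0.2000 = 0.0300 m
robot covers 0.1500·0.0250 − ½·6.0000·0.0250² = 0.0019 m while stopping
human over T_r+T_s: 1.0000·(0.2000+0.0250) = 0.2250 m
residual clearance needed = 0.1000+0.1000+0.0800 = 0.2800 m
S_min ≈ 0.0300+0.0019+0.2250+0.2800  ⇒  S_min = 859/1600 m

S_min = 859/1600 m = 0.5369 m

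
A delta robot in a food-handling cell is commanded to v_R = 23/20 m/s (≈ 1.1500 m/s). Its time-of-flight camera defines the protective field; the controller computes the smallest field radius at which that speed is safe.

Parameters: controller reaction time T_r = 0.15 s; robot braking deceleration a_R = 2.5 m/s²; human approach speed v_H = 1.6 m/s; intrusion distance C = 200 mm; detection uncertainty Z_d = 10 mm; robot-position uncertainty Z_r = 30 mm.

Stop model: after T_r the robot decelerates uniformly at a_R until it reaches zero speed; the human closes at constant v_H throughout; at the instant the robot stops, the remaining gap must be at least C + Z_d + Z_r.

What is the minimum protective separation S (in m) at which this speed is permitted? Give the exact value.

S_min = 1653/1000 m = 1.6530 m

braking lasts T_s = (23/20)/(5/2) = 0.4600 s
reaction-phase robot travel = 1.1500·0.1500 = 0.1725 m
robot under decel: 1.1500²/(2·2.5000) = 0.2645 m
human closes 1.6000·0.6100 = 0.9760 m
margins: 0.2000+0.0100+0.0300 = 0.2400 m
S_min ≈ 0.1725+0.2645+0.9760+0.2400  ⇒  S_min = 1653/1000 m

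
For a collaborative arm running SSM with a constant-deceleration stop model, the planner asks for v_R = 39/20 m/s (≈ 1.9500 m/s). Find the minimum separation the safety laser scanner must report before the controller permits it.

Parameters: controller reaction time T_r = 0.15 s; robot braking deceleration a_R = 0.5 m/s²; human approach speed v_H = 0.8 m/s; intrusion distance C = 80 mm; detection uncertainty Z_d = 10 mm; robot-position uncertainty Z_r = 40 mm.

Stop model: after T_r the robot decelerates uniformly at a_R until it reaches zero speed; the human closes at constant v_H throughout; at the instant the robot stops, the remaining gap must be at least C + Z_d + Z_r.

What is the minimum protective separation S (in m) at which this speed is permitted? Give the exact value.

stop time T_s = (39/20)/(1/2) = 3.9000 s
robot in T_r: 1.9500·0.1500 = 0.2925 m
braking distance = 1.9500²/(2·0.5000) = 3.8025 m
human over T_r+T_s: 0.8000·(0.1500+3.9000) = 3.2400 m
residual clearance needed = 0.0800+0.0100+0.0400 = 0.1300 m
S_min ≈ 0.2925+3.8025+3.2400+0.1300  ⇒  S_min = 1493/200 m

S_min = 1493/200 m = 7.4650 m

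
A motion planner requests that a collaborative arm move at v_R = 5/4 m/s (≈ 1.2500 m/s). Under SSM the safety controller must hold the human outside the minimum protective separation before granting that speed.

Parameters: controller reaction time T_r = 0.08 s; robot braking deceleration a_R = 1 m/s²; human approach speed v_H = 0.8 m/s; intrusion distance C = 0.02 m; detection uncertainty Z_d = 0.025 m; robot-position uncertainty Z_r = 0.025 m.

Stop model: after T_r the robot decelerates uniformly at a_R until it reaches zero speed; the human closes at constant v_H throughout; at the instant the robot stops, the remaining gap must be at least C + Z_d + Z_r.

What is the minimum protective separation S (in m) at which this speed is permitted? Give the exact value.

S_min = 8061/4000 m = 2.0152 m

braking lasts T_s = (5/4)/1 = 1.2500 s
reaction-phase robot travel = 1.2500·0.0800 = 0.1000 m
robot covers 1.2500·1.2500 − ½·1.0000·1.2500² = 0.7812 m while stopping
human over T_r+T_s: 0.8000·(0.0800+1.2500) = 1.0640 m
C+Z_d+Z_r = 0.0200+0.0250+0.0250 = 0.0700 m
S_min ≈ 0.1000+0.7812+1.0640+0.0700  ⇒  S_min = 8061/4000 m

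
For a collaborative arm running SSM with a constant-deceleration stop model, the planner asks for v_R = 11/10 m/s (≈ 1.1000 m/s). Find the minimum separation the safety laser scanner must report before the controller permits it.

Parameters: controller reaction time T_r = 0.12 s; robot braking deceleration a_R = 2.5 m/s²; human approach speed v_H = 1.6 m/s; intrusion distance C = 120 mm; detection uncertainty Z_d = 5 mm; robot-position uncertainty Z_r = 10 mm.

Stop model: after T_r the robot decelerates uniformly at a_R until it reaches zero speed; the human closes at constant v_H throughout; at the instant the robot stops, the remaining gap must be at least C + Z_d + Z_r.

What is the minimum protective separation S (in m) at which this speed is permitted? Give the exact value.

S_min = 281/200 m = 1.4050 m

T_s = v_R/a_R = (11/10)/(5/2) = 0.4400 s
robot in T_r: 1.1000·0.1200 = 0.1320 m
robot under decel: 1.1000²/(2·2.5000) = 0.2420 m
person approaches 1.6000·(0.1200+0.4400) = 0.8960 m
margins: 0.1200+0.0050+0.0100 = 0.1350 m
S_min ≈ 0.1320+0.2420+0.8960+0.1350  ⇒  S_min = 281/200 m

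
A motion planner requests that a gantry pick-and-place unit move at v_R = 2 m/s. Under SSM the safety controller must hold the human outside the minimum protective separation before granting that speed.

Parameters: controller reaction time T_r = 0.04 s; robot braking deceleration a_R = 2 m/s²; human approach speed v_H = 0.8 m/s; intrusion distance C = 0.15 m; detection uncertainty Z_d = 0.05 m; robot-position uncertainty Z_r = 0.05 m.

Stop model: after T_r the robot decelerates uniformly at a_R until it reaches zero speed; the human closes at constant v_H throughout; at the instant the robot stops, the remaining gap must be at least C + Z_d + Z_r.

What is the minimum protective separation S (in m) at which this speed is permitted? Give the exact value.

S_min = 1081/500 m = 2.1620 m

T_s = v_R/a_R = 2/2 = 1.0000 s
reaction-phase robot travel = 2.0000·0.0400 = 0.0800 m
robot under decel: 2.0000²/(2·2.0000) = 1.0000 m
person approaches 0.8000·(0.0400+1.0000) = 0.8320 m
residual clearance needed = 0.1500+0.0500+0.0500 = 0.2500 m
S_min ≈ 0.0800+1.0000+0.8320+0.2500  ⇒  S_min = 1081/500 m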